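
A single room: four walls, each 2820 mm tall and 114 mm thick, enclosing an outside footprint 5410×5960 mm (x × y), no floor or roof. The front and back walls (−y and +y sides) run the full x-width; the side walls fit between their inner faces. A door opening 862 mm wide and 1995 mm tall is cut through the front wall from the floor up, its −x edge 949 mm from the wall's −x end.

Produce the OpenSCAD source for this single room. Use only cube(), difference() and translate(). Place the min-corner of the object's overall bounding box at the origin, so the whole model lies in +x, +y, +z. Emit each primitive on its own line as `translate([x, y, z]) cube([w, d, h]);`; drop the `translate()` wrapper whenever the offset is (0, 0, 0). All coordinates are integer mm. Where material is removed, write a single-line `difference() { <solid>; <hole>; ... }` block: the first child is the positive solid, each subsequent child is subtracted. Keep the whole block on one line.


difference() { cube([5410, 114, 2820]); translate([949, 0, 0]) cube([862, 114, 1995]); }
translate([0, 5846, 0]) cube([5410, 114, 2820]);
translate([0, 114, 0]) cube([114, 5732, 2820]);
translate([5296, 114, 0]) cube([114, 5732, 2820]);


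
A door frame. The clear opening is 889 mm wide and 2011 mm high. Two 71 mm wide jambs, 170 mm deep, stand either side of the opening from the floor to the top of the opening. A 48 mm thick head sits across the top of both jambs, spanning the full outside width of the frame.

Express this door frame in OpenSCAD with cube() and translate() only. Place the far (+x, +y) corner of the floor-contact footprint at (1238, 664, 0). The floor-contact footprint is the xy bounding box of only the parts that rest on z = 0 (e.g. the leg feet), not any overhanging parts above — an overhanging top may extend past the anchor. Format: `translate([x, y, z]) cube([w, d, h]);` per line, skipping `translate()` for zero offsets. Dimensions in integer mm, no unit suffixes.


translate([207, 494, 0]) cube([71, 170, 2011]);
translate([1167, 494, 0]) cube([71, 170, 2011]);
translate([207, 494, 2011]) cube([1031, 170, 48]);


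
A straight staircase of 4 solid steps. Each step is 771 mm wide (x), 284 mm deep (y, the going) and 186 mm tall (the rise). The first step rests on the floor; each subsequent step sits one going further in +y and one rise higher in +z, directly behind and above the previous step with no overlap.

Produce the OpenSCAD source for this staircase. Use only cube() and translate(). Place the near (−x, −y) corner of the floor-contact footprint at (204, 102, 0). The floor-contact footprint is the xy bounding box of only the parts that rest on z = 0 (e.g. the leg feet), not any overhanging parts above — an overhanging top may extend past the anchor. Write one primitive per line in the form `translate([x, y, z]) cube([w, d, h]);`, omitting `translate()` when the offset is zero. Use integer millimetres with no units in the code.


translate([204, 102, 0]) cube([771, 284, 186]);
translate([204, 386, 186]) cube([771, 284, 186]);
translate([204, 670, 372]) cube([771, 284, 186]);
translate([204, 954, 558]) cube([771, 284, 186]);


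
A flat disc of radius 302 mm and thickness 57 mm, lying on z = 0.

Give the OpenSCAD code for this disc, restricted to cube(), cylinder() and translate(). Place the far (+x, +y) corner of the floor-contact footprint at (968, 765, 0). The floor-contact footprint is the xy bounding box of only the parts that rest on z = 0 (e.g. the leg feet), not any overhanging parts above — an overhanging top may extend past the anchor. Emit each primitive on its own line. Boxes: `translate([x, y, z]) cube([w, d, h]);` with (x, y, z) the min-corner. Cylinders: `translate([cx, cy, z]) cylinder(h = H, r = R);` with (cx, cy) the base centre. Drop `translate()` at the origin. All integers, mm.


translate([666, 463, 0]) cylinder(h = 57, r = 302);


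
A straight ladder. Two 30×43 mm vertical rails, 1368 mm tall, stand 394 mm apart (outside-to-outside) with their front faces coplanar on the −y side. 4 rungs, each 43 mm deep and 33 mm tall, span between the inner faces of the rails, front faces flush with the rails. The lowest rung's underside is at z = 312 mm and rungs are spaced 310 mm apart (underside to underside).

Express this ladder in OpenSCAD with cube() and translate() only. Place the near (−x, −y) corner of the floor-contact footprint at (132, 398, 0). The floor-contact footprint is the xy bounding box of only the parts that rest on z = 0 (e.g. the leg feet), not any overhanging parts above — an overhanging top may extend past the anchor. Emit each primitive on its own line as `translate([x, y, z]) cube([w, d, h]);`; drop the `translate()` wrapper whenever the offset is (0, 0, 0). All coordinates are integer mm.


// rung span = 394 - 2*30 = 334
// rung[k] z = 312 + k*310
translate([132, 398, 0]) cube([30, 43, 1368]);
translate([496, 398, 0]) cube([30, 43, 1368]);
translate([162, 398, 312]) cube([334, 43, 33]);
translate([162, 398, 622]) cube([334, 43, 33]);
translate([162, 398, 932]) cube([334, 43, 33]);
translate([162, 398, 1242]) cube([334, 43, 33]);


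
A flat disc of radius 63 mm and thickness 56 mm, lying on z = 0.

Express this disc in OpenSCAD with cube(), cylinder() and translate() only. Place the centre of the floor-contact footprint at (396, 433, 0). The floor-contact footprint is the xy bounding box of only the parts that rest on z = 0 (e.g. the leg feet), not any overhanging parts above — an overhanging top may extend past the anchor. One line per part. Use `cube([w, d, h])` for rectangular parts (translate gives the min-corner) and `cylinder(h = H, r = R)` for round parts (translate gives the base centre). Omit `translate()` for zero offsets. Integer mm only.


translate([396, 433, 0]) cylinder(h = 56, r = 63);


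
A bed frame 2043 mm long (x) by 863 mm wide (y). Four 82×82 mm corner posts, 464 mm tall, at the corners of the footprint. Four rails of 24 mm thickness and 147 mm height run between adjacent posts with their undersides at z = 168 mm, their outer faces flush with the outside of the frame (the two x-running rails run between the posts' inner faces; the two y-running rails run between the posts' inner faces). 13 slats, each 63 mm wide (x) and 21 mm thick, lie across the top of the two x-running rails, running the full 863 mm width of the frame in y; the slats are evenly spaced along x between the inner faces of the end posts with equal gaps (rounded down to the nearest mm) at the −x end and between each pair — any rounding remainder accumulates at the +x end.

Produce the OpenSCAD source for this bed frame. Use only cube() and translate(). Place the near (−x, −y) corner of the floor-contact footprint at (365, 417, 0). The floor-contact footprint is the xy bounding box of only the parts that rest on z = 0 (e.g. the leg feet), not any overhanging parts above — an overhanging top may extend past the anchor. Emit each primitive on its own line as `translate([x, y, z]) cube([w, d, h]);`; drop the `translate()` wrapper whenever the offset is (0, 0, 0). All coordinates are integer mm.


translate([365, 417, 0]) cube([82, 82, 464]);
translate([365, 1198, 0]) cube([82, 82, 464]);
translate([2326, 417, 0]) cube([82, 82, 464]);
translate([2326, 1198, 0]) cube([82, 82, 464]);
translate([447, 417, 168]) cube([1879, 24, 147]);
translate([447, 1256, 168]) cube([1879, 24, 147]);
translate([365, 499, 168]) cube([24, 699, 147]);
translate([2384, 499, 168]) cube([24, 699, 147]);
translate([522, 417, 315]) cube([63, 863, 21]);
translate([660, 417, 315]) cube([63, 863, 21]);
translate([798, 417, 315]) cube([63, 863, 21]);
translate([936, 417, 315]) cube([63, 863, 21]);
translate([1074, 417, 315]) cube([63, 863, 21]);
translate([1212, 417, 315]) cube([63, 863, 21]);
translate([1350, 417, 315]) cube([63, 863, 21]);
translate([1488, 417, 315]) cube([63, 863, 21]);
translate([1626, 417, 315]) cube([63, 863, 21]);
translate([1764, 417, 315]) cube([63, 863, 21]);
translate([1902, 417, 315]) cube([63, 863, 21]);
translate([2040, 417, 315]) cube([63, 863, 21]);
translate([2178, 417, 315]) cube([63, 863, 21]);


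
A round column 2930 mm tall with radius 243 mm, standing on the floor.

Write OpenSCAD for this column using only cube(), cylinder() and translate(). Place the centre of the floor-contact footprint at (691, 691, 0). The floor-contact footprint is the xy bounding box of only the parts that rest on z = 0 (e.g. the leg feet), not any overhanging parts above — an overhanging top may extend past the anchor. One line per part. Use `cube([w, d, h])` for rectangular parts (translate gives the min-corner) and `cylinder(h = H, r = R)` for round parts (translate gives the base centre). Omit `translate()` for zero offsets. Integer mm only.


translate([691, 691, 0]) cylinder(h = 2930, r = 243);


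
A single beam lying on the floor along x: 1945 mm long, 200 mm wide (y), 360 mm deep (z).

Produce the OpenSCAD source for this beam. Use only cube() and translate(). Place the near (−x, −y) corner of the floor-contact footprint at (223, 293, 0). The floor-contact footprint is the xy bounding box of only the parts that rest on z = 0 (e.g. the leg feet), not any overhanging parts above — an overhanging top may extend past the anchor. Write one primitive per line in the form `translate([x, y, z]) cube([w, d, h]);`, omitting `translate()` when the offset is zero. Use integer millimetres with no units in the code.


translate([223, 293, 0]) cube([1945, 200, 360]);


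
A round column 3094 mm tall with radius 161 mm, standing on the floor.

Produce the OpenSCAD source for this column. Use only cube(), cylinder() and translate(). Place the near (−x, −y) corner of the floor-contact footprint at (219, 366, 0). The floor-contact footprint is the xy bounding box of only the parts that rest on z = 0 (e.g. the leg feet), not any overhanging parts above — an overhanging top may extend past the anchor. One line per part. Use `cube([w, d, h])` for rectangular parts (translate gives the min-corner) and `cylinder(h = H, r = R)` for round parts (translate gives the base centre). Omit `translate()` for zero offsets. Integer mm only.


translate([380, 527, 0]) cylinder(h = 3094, r = 161);


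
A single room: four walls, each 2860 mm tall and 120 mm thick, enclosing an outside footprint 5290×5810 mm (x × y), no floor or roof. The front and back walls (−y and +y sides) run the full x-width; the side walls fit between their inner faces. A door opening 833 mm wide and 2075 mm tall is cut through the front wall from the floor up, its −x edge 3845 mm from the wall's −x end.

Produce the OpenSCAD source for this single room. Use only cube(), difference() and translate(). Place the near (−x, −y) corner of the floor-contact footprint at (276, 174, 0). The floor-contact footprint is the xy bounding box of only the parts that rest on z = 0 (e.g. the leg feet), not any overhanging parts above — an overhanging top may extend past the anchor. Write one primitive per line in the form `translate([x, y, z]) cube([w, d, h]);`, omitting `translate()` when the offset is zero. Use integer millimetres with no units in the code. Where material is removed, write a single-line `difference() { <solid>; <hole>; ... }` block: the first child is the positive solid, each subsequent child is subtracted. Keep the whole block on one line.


difference() { translate([276, 174, 0]) cube([5290, 120, 2860]); translate([4121, 174, 0]) cube([833, 120, 2075]); }
translate([276, 5864, 0]) cube([5290, 120, 2860]);
translate([276, 294, 0]) cube([120, 5570, 2860]);
translate([5446, 294, 0]) cube([120, 5570, 2860]);


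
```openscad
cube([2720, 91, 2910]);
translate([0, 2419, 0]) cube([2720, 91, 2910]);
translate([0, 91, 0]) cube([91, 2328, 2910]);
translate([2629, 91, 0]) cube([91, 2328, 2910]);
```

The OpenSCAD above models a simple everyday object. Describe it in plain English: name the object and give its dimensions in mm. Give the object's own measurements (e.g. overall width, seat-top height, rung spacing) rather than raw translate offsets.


The wall frame of a small rectangular building: four walls, each 2910 mm tall and 91 mm thick, enclosing a footprint 2720 mm (x) by 2510 mm (y) outside-to-outside, with no floor or roof. The front and back walls (the −y and +y sides) span the full width; the two side walls fit between them.


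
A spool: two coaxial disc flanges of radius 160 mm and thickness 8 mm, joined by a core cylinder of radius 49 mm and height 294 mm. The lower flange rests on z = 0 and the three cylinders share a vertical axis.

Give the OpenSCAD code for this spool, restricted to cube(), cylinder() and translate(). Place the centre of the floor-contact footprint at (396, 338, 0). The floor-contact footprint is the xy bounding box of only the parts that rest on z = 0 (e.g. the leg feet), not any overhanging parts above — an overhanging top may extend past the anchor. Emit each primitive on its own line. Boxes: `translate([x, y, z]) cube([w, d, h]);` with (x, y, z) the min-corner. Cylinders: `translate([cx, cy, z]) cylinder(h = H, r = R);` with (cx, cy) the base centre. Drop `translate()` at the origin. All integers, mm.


translate([396, 338, 0]) cylinder(h = 8, r = 160);
translate([396, 338, 8]) cylinder(h = 294, r = 49);
translate([396, 338, 302]) cylinder(h = 8, r = 160);


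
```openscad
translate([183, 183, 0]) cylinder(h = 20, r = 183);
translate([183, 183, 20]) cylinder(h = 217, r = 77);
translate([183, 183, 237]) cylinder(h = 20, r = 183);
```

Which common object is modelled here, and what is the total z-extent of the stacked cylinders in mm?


A spool. The overall height is 257 mm.

Three coaxial cylinders, large–small–large — a spool. Two 20 mm flanges and a 217 mm core give 20 + 217 + 20 = 257 mm.


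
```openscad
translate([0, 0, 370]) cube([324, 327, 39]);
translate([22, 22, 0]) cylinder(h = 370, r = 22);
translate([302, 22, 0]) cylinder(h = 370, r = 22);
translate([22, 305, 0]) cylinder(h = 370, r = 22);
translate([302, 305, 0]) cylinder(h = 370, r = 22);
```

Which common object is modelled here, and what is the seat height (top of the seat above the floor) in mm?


A stool. The seat height is 409 mm.

A 324×327×39 slab at z = 370 on four corner cylinders — a stool. The seat top is 370 + 39 = 409 mm.


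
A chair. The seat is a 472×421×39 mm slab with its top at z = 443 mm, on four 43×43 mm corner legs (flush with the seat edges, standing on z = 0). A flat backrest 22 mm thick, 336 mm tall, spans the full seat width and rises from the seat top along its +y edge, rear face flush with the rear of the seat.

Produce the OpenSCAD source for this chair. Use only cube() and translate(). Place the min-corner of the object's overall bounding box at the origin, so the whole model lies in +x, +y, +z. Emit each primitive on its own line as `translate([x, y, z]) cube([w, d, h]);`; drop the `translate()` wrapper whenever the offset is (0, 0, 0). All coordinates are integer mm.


translate([0, 0, 404]) cube([472, 421, 39]);
cube([43, 43, 404]);
translate([429, 0, 0]) cube([43, 43, 404]);
translate([0, 378, 0]) cube([43, 43, 404]);
translate([429, 378, 0]) cube([43, 43, 404]);
translate([0, 399, 443]) cube([472, 22, 336]);


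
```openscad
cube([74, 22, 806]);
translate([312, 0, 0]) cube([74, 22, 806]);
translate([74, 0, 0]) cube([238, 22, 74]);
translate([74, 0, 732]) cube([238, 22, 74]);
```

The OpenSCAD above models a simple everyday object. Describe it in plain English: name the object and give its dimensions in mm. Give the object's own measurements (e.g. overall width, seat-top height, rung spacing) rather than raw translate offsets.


A rectangular picture frame lying in the x–z plane (depth along y). The opening is 238 mm wide (x) by 658 mm tall (z), surrounded by a border 74 mm wide on all four sides. The frame is 22 mm deep and is made of two full-height vertical stiles with two horizontal rails fitted between them.


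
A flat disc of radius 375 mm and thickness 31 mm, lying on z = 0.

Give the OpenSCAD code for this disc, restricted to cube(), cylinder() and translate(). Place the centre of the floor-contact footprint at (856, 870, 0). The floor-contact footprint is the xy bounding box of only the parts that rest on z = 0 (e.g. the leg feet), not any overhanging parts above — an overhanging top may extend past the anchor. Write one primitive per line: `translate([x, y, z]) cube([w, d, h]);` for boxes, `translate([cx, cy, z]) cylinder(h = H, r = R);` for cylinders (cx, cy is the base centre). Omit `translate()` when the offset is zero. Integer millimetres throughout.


translate([856, 870, 0]) cylinder(h = 31, r = 375);


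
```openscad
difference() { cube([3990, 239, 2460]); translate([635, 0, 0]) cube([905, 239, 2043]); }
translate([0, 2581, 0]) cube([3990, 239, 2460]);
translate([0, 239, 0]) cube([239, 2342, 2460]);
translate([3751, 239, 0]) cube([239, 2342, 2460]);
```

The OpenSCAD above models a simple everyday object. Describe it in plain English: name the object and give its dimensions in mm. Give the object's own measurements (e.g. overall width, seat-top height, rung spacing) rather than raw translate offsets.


A single room: four walls, each 2460 mm tall and 239 mm thick, enclosing an outside footprint 3990×2820 mm (x × y), no floor or roof. The front and back walls (−y and +y sides) run the full x-width; the side walls fit between their inner faces. A door opening 905 mm wide and 2043 mm tall is cut through the front wall from the floor up, its −x edge 635 mm from the wall's −x end.


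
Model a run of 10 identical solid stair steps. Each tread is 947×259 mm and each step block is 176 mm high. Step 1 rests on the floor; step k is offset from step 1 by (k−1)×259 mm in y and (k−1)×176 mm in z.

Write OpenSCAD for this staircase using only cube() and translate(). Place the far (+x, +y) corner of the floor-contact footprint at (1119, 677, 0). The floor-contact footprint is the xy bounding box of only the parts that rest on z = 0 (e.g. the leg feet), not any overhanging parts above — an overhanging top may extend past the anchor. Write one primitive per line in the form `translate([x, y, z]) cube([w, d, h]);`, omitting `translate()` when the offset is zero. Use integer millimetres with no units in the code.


translate([172, 418, 0]) cube([947, 259, 176]);
translate([172, 677, 176]) cube([947, 259, 176]);
translate([172, 936, 352]) cube([947, 259, 176]);
translate([172, 1195, 528]) cube([947, 259, 176]);
translate([172, 1454, 704]) cube([947, 259, 176]);
translate([172, 1713, 880]) cube([947, 259, 176]);
translate([172, 1972, 1056]) cube([947, 259, 176]);
translate([172, 2231, 1232]) cube([947, 259, 176]);
translate([172, 2490, 1408]) cube([947, 259, 176]);
translate([172, 2749, 1584]) cube([947, 259, 176]);


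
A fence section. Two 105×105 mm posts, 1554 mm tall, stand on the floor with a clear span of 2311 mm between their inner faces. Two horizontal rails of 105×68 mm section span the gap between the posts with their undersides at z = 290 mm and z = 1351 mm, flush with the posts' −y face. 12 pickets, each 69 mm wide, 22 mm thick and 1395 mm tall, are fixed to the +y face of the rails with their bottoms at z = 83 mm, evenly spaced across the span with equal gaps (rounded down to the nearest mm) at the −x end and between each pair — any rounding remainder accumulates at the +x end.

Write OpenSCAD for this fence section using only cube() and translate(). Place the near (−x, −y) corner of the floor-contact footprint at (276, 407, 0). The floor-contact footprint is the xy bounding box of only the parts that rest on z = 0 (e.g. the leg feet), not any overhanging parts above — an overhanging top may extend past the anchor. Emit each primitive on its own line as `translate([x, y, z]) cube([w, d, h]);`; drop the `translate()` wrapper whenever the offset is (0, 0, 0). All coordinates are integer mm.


translate([276, 407, 0]) cube([105, 105, 1554]);
translate([2692, 407, 0]) cube([105, 105, 1554]);
translate([381, 407, 290]) cube([2311, 105, 68]);
translate([381, 407, 1351]) cube([2311, 105, 68]);
translate([495, 512, 83]) cube([69, 22, 1395]);
translate([678, 512, 83]) cube([69, 22, 1395]);
translate([861, 512, 83]) cube([69, 22, 1395]);
translate([1044, 512, 83]) cube([69, 22, 1395]);
translate([1227, 512, 83]) cube([69, 22, 1395]);
translate([1410, 512, 83]) cube([69, 22, 1395]);
translate([1593, 512, 83]) cube([69, 22, 1395]);
translate([1776, 512, 83]) cube([69, 22, 1395]);
translate([1959, 512, 83]) cube([69, 22, 1395]);
translate([2142, 512, 83]) cube([69, 22, 1395]);
translate([2325, 512, 83]) cube([69, 22, 1395]);
translate([2508, 512, 83]) cube([69, 22, 1395]);


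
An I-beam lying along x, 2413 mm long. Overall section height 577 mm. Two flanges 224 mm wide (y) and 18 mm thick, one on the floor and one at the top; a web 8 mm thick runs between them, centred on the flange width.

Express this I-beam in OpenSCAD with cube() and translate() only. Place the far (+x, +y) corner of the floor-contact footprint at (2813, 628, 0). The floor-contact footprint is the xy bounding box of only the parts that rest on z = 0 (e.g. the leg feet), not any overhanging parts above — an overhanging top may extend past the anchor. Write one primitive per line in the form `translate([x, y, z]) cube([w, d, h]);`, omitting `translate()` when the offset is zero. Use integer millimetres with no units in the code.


translate([400, 404, 0]) cube([2413, 224, 18]);
translate([400, 512, 18]) cube([2413, 8, 541]);
translate([400, 404, 559]) cube([2413, 224, 18]);


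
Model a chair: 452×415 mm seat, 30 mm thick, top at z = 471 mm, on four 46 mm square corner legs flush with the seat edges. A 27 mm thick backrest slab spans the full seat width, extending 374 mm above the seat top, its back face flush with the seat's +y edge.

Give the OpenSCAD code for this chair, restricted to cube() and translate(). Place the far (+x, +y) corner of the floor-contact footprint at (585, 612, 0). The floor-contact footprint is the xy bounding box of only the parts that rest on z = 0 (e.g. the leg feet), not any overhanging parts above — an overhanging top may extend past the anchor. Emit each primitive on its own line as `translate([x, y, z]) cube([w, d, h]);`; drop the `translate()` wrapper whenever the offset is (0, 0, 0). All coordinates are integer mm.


translate([133, 197, 441]) cube([452, 415, 30]);
translate([133, 197, 0]) cube([46, 46, 441]);
translate([539, 197, 0]) cube([46, 46, 441]);
translate([133, 566, 0]) cube([46, 46, 441]);
translate([539, 566, 0]) cube([46, 46, 441]);
translate([133, 585, 471]) cube([452, 27, 374]);


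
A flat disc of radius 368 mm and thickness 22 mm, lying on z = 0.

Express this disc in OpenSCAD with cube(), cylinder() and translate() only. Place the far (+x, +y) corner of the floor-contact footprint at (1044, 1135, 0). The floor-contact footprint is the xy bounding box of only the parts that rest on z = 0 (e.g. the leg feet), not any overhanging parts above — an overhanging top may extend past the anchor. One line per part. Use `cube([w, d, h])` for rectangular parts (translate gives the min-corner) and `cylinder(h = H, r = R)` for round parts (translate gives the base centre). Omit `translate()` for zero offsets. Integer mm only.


translate([676, 767, 0]) cylinder(h = 22, r = 368);


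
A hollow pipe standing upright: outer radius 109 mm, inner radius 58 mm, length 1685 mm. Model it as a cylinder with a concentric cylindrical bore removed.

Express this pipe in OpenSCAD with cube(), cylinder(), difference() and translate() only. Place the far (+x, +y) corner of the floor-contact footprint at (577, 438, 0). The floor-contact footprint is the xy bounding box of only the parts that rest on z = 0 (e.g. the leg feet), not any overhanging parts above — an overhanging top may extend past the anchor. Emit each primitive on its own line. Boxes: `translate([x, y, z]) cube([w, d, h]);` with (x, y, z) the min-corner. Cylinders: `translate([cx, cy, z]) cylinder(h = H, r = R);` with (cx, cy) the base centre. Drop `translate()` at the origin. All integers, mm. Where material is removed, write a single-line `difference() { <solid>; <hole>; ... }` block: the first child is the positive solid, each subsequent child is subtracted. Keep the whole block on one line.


difference() { translate([468, 329, 0]) cylinder(h = 1685, r = 109); translate([468, 329, 0]) cylinder(h = 1685, r = 58); }


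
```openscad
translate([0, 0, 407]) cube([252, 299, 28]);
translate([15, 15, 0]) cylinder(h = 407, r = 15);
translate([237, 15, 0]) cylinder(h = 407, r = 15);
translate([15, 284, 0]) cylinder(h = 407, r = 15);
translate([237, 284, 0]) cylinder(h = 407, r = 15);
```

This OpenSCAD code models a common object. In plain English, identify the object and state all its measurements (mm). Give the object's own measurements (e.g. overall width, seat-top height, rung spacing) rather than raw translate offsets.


A four-legged stool. The seat is a 252×299×28 mm slab whose top surface is at z = 435 mm; four round legs, each 30 mm in diameter, run from the floor (z = 0) to the underside of the seat, each leg's axis is inset half a diameter from the nearest pair of seat edges (so the leg's bounding box is flush with the corner).


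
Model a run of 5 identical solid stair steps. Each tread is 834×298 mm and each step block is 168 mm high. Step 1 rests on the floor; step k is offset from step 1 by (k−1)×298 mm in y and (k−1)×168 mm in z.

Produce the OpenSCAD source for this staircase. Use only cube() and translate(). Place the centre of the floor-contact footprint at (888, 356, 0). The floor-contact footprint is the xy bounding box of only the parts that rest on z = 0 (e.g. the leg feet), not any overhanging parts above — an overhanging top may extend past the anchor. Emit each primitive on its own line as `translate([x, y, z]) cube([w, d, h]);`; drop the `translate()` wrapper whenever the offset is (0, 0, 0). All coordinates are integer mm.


translate([471, 207, 0]) cube([834, 298, 168]);
translate([471, 505, 168]) cube([834, 298, 168]);
translate([471, 803, 336]) cube([834, 298, 168]);
translate([471, 1101, 504]) cube([834, 298, 168]);
translate([471, 1399, 672]) cube([834, 298, 168]);


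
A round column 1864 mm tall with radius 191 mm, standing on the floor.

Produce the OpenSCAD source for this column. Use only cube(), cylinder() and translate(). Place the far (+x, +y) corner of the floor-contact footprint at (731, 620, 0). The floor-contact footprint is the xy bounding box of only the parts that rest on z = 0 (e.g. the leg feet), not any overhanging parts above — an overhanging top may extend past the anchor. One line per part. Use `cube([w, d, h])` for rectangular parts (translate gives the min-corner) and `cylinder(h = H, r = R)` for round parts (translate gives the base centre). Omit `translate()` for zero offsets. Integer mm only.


translate([540, 429, 0]) cylinder(h = 1864, r = 191);


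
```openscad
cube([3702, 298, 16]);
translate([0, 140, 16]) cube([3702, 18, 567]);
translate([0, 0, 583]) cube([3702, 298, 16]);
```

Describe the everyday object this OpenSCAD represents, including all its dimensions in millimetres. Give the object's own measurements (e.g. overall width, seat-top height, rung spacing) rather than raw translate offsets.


An I-beam lying along x, 3702 mm long. Overall section height 599 mm. Two flanges 298 mm wide (y) and 16 mm thick, one on the floor and one at the top; a web 18 mm thick runs between them, centred on the flange width.


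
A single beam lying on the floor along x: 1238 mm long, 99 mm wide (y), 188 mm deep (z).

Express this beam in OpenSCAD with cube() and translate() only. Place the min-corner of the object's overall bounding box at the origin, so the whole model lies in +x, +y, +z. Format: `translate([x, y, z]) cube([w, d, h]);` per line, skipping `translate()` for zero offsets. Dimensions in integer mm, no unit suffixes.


cube([1238, 99, 188]);


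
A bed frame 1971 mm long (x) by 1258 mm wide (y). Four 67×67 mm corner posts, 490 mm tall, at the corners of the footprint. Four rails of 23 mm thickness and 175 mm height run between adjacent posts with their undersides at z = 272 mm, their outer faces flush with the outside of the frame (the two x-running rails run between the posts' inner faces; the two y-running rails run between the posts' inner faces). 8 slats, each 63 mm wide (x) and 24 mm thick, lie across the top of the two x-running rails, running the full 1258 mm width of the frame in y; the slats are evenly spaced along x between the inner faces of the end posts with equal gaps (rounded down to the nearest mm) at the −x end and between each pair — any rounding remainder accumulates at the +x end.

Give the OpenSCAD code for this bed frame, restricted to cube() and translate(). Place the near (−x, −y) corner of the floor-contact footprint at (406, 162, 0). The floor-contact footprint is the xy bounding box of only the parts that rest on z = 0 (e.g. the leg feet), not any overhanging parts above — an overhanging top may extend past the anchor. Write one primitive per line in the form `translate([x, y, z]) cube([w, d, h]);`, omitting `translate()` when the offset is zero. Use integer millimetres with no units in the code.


// slat z = rail_z + rail_h = 272 + 175 = 447
// slat gap = ⌊(1837 − 8·63) / 9⌋ = 148
translate([406, 162, 0]) cube([67, 67, 490]);
translate([406, 1353, 0]) cube([67, 67, 490]);
translate([2310, 162, 0]) cube([67, 67, 490]);
translate([2310, 1353, 0]) cube([67, 67, 490]);
translate([473, 162, 272]) cube([1837, 23, 175]);
translate([473, 1397, 272]) cube([1837, 23, 175]);
translate([406, 229, 272]) cube([23, 1124, 175]);
translate([2354, 229, 272]) cube([23, 1124, 175]);
translate([621, 162, 447]) cube([63, 1258, 24]);
translate([832, 162, 447]) cube([63, 1258, 24]);
translate([1043, 162, 447]) cube([63, 1258, 24]);
translate([1254, 162, 447]) cube([63, 1258, 24]);
translate([1465, 162, 447]) cube([63, 1258, 24]);
translate([1676, 162, 447]) cube([63, 1258, 24]);
translate([1887, 162, 447]) cube([63, 1258, 24]);
translate([2098, 162, 447]) cube([63, 1258, 24]);


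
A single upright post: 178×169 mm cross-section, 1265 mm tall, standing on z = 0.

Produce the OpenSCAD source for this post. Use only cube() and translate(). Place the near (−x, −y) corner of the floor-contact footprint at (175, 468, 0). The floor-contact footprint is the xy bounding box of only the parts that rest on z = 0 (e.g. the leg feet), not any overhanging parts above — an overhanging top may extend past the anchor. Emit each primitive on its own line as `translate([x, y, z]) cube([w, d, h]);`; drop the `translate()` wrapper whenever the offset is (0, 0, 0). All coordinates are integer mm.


translate([175, 468, 0]) cube([178, 169, 1265]);


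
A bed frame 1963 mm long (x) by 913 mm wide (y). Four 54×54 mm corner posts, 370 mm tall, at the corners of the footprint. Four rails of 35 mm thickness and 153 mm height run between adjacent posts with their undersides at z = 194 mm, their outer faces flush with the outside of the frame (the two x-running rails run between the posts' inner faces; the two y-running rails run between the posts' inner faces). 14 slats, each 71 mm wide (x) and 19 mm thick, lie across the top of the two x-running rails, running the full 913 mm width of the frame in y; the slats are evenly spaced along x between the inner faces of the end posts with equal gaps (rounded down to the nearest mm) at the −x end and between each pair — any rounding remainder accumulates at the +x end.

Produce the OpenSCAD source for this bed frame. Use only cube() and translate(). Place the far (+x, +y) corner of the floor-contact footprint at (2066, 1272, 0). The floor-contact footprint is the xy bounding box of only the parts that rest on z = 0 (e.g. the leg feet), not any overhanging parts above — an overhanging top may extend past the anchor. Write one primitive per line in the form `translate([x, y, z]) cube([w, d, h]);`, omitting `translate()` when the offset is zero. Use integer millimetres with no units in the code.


translate([103, 359, 0]) cube([54, 54, 370]);
translate([103, 1218, 0]) cube([54, 54, 370]);
translate([2012, 359, 0]) cube([54, 54, 370]);
translate([2012, 1218, 0]) cube([54, 54, 370]);
translate([157, 359, 194]) cube([1855, 35, 153]);
translate([157, 1237, 194]) cube([1855, 35, 153]);
translate([103, 413, 194]) cube([35, 805, 153]);
translate([2031, 413, 194]) cube([35, 805, 153]);
translate([214, 359, 347]) cube([71, 913, 19]);
translate([342, 359, 347]) cube([71, 913, 19]);
translate([470, 359, 347]) cube([71, 913, 19]);
translate([598, 359, 347]) cube([71, 913, 19]);
translate([726, 359, 347]) cube([71, 913, 19]);
translate([854, 359, 347]) cube([71, 913, 19]);
translate([982, 359, 347]) cube([71, 913, 19]);
translate([1110, 359, 347]) cube([71, 913, 19]);
translate([1238, 359, 347]) cube([71, 913, 19]);
translate([1366, 359, 347]) cube([71, 913, 19]);
translate([1494, 359, 347]) cube([71, 913, 19]);
translate([1622, 359, 347]) cube([71, 913, 19]);
translate([1750, 359, 347]) cube([71, 913, 19]);
translate([1878, 359, 347]) cube([71, 913, 19]);


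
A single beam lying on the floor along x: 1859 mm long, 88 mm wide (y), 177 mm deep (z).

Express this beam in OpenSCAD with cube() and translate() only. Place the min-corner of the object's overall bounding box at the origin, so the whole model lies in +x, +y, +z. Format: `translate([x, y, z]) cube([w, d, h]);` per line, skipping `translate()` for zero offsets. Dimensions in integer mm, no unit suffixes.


cube([1859, 88, 177]);


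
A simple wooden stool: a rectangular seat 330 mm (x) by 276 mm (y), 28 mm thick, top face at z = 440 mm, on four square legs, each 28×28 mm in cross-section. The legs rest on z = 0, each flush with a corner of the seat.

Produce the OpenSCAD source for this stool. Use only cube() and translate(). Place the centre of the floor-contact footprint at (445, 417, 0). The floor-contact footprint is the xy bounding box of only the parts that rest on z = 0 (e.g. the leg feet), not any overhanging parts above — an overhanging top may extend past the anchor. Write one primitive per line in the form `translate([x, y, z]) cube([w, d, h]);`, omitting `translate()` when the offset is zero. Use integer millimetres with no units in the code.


translate([280, 279, 412]) cube([330, 276, 28]);
translate([280, 279, 0]) cube([28, 28, 412]);
translate([582, 279, 0]) cube([28, 28, 412]);
translate([280, 527, 0]) cube([28, 28, 412]);
translate([582, 527, 0]) cube([28, 28, 412]);


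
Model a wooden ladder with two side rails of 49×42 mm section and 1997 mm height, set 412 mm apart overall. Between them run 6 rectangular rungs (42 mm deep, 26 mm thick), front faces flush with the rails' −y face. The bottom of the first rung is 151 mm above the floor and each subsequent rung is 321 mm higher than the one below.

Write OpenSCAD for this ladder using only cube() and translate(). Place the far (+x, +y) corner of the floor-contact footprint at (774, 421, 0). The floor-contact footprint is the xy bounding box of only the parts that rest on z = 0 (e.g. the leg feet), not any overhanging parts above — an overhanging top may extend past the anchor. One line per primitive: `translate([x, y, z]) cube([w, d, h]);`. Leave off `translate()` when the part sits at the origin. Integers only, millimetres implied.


translate([362, 379, 0]) cube([49, 42, 1997]);
translate([725, 379, 0]) cube([49, 42, 1997]);
translate([411, 379, 151]) cube([314, 42, 26]);
translate([411, 379, 472]) cube([314, 42, 26]);
translate([411, 379, 793]) cube([314, 42, 26]);
translate([411, 379, 1114]) cube([314, 42, 26]);
translate([411, 379, 1435]) cube([314, 42, 26]);
translate([411, 379, 1756]) cube([314, 42, 26]);


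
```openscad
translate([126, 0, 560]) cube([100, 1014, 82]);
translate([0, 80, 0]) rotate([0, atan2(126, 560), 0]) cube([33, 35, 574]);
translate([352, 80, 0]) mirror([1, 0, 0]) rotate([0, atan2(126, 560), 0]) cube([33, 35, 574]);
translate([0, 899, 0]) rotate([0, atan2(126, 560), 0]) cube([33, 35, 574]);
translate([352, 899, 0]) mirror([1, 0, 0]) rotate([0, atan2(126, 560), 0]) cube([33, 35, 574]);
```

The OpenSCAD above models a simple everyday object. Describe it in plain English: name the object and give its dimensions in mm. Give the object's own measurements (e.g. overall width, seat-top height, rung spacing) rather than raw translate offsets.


A sawhorse. A 100×1014×82 mm beam (x, y, z) sits on two A-frame leg pairs. Each pair is two raked legs of 33×35 mm section (35 mm along y) splaying symmetrically in x. Each leg rises 560 mm vertically over 126 mm of horizontal reach and is 574 mm long along its own axis. Every leg's outer bottom edge rests on the floor and its outer top edge meets a bottom edge of the beam — the left legs (tilting toward +x) meet the beam's −x bottom edge, the right legs (their mirror images, tilting toward −x) meet its +x bottom edge — so the leg tops tuck under the beam, the beam's underside is 560 mm above the floor, and the feet are 352 mm apart outside-to-outside with the beam centred between them. The two leg pairs are set in 80 mm from either end of the beam.


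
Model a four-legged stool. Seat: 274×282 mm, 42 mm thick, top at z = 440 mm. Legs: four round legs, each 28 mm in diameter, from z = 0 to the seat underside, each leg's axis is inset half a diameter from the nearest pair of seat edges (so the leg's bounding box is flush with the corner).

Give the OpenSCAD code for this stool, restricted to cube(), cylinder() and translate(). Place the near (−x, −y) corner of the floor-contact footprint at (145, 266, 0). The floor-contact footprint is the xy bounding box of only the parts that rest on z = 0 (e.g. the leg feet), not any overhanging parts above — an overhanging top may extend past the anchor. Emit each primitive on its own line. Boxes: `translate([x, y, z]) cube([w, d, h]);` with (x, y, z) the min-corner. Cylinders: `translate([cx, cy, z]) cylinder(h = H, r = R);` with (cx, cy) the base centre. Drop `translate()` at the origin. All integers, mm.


translate([145, 266, 398]) cube([274, 282, 42]);
translate([159, 280, 0]) cylinder(h = 398, r = 14);
translate([405, 280, 0]) cylinder(h = 398, r = 14);
translate([159, 534, 0]) cylinder(h = 398, r = 14);
translate([405, 534, 0]) cylinder(h = 398, r = 14);


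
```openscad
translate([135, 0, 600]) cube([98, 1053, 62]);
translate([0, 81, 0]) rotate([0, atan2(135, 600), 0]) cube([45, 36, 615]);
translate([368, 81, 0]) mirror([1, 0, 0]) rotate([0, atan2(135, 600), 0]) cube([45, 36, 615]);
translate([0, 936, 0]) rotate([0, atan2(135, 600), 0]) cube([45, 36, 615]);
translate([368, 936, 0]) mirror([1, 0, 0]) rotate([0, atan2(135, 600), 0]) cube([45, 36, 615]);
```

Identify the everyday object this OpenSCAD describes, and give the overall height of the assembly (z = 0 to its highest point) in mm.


A sawhorse. The overall height is 662 mm.

A beam across two mirrored pairs of raked legs — a sawhorse. The beam's underside is at z = 600 (matching the legs' vertical rise in atan2(135, 600)) and the beam is 62 mm tall, so its top is at 600 + 62 = 662 mm. The raked legs top out at the beam's underside, so that is the highest point.


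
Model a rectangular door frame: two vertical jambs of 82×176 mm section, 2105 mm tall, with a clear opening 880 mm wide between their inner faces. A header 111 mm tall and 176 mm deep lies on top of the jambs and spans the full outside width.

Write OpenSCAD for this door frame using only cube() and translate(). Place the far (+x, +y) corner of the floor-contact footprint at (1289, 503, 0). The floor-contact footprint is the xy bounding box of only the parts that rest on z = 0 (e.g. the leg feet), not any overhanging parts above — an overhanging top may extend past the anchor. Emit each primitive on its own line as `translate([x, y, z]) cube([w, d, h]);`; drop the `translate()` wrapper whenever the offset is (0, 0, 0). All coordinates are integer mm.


translate([245, 327, 0]) cube([82, 176, 2105]);
translate([1207, 327, 0]) cube([82, 176, 2105]);
translate([245, 327, 2105]) cube([1044, 176, 111]);
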